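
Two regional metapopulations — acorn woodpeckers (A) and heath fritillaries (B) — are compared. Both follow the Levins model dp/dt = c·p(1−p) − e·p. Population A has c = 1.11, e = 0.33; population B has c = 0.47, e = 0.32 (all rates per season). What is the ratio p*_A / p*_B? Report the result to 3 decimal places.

A: p*_A = 1 − 0.33/1.11 = 0.7027.
B: p*_B = 1 − 0.32/0.47 = 0.3191.
p*_A / p*_B = 0.7027/0.3191 = 2.2018.

2.202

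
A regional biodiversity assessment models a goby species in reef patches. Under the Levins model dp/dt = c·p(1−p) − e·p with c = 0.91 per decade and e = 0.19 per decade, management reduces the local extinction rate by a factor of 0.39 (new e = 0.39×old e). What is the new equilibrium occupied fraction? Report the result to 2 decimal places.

Before: p* = 1 − 0.19/0.91 = 0.7912.
After the change, c = 0.91, e = 0.0741, so p* = 1 − 0.0741/0.91 = 0.9186.

0.92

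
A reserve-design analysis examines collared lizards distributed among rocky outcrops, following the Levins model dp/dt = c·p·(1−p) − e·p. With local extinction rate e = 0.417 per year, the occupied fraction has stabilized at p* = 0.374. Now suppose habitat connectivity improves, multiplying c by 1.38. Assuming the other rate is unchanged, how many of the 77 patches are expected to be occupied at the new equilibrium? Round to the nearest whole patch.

42

Balance c(1−p*) = e gives c = e/(1 − 0.37400) = 0.417/0.62600 = 0.66613.
New p* = 1 − e/c = 1 − 0.41700/0.91926 = 0.54637.
Expected occupied = 77 × 0.54637 = 42.07 ≈ 42.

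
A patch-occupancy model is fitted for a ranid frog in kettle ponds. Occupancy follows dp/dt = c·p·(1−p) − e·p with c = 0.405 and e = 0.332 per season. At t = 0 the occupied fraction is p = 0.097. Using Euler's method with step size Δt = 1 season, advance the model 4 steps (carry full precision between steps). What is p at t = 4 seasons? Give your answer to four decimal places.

0.1099

Update rule: p ← p + [c·p·(1−p) − e·p]·Δt with Δt = 1.
step 1: Δp = +0.00327, p = 0.10027
step 2: Δp = +0.00325, p = 0.10352
step 3: Δp = +0.00322, p = 0.10674
step 4: Δp = +0.00318, p = 0.10991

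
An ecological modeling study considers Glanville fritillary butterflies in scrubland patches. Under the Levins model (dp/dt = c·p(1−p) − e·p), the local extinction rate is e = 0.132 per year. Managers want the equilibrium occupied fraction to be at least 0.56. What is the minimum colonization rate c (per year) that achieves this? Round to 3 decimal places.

p* = 1 − e/c ≥ 0.56 requires e/c ≤ 0.4400, i.e. c ≥ e/0.4400.
c_min = 0.132/0.4400 = 0.3000.

0.300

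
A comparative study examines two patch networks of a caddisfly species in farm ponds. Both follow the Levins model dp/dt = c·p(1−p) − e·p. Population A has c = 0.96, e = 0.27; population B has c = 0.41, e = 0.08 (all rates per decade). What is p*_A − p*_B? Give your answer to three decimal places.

A: p*_A = 1 − 0.27/0.96 = 0.7188.
B: p*_B = 1 − 0.08/0.41 = 0.8049.
p*_A − p*_B = 0.7188 − 0.8049 = -0.0861.

-0.086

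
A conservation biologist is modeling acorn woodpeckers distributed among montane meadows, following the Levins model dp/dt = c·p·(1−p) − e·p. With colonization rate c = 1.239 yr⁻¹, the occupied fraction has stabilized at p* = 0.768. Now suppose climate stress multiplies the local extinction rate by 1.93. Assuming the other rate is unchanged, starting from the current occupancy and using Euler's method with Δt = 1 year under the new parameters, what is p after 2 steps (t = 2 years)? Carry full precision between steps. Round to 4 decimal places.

Balance c(1−p*) = e gives e = 1.239×(1 − 0.76800) = 0.28745.
Starting from p₀ = 0.76800; update p ← p + (dp/dt)·Δt with the new parameters.
  1  |  dp/dt·Δt = -0.205307  |  p_1 = 0.562693
  2  |  dp/dt·Δt = -0.007288  |  p_2 = 0.555405

0.5554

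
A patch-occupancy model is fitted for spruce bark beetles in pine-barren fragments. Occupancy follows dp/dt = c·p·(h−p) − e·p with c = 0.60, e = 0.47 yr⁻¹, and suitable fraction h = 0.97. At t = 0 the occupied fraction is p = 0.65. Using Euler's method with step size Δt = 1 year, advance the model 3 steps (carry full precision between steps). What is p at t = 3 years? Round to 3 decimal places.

0.342

Update rule: p ← p + [c·p·(h−p) − e·p]·Δt with Δt = 1.
step 1: Δp = -0.18070, p = 0.46930
step 2: Δp = -0.07958, p = 0.38972
step 3: Δp = -0.04748, p = 0.34224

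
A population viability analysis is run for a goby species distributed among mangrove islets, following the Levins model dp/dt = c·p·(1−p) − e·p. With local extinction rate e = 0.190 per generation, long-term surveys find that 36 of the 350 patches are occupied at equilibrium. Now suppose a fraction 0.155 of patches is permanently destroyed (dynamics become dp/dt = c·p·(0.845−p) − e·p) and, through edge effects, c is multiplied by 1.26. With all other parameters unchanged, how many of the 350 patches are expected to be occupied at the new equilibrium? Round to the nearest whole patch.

47

Observed p* = 36/350 = 0.10286.
Balance c(1−p*) = e gives c = e/(1 − 0.10286) = 0.190/0.89714 = 0.21178.
New p* = 0.845 − e/c = 0.845 − 0.19000/0.26684 = 0.13296.
Expected occupied = 350 × 0.13296 = 46.54 ≈ 47.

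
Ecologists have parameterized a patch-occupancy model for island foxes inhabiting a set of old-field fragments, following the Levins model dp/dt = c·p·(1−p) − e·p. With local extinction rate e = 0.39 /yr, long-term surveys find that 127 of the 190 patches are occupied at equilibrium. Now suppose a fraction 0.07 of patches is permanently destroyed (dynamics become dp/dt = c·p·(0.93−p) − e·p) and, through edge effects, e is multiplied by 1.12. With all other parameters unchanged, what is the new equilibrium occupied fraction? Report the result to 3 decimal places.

0.559

Observed p* = 127/190 = 0.66842.
Balance c(1−p*) = e gives c = e/(1 − 0.66842) = 0.39/0.33158 = 1.17619.
New p* = 0.93 − e/c = 0.93 − 0.43680/1.17619 = 0.55863.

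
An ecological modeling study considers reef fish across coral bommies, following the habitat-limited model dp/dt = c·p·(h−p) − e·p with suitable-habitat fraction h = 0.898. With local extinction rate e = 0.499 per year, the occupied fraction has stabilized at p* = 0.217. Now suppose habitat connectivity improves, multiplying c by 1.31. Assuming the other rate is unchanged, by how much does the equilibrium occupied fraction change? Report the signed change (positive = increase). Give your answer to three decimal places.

0.161

Balance c(h−p*) = e gives c = e/(0.898 − 0.21700) = 0.499/0.68100 = 0.73275.
New p* = 0.898 − e/c = 0.898 − 0.49900/0.95990 = 0.37815.
Δp* = 0.37815 − 0.21700 = +0.16115.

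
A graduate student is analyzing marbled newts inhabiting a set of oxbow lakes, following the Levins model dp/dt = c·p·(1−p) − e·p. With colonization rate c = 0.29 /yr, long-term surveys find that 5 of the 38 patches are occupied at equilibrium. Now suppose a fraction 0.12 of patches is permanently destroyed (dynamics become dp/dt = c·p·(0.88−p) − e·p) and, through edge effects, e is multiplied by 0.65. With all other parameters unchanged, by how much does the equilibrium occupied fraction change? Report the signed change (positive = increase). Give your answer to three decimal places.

Observed p* = 5/38 = 0.13158.
Balance c(1−p*) = e gives e = 0.29×(1 − 0.13158) = 0.25184.
New p* = 0.88 − e/c = 0.88 − 0.16370/0.29000 = 0.31552.
Δp* = 0.31552 − 0.13158 = +0.18394.

0.184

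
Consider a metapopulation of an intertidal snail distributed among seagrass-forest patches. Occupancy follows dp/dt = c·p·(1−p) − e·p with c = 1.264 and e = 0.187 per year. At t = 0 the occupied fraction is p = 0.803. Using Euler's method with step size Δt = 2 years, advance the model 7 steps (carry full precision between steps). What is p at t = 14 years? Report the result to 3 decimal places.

0.947

Update rule: p ← p + [c·p·(1−p) − e·p]·Δt with Δt = 2.
step 1: Δp = +0.09958, p = 0.90258
step 2: Δp = -0.11529, p = 0.78729
step 3: Δp = +0.12890, p = 0.91619
step 4: Δp = -0.14854, p = 0.76765
step 5: Δp = +0.16380, p = 0.93145
step 6: Δp = -0.18695, p = 0.74450
step 7: Δp = +0.20243, p = 0.94693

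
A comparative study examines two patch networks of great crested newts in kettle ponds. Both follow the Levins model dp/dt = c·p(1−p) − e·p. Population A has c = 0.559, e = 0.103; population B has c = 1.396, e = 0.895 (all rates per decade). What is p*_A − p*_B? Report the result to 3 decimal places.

A: p*_A = 1 − 0.103/0.559 = 0.8157.
B: p*_B = 1 − 0.895/1.396 = 0.3589.
p*_A − p*_B = 0.8157 − 0.3589 = 0.4569.

0.457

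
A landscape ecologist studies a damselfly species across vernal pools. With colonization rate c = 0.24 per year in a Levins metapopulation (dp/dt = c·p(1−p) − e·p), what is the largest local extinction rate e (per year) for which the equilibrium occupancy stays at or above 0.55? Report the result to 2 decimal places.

0.11

1 − e/c ≥ 0.55 ⇒ e ≤ c(1 − 0.55) = 0.24 × 0.4500.
e_max = 0.1080.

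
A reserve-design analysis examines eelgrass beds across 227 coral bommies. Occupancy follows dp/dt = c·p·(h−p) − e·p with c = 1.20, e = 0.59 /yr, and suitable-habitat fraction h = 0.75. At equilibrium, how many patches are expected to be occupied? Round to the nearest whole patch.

p* = h − e/c = 0.75 − 0.4917 = 0.2583.
Expected occupied patches = N × p* = 227 × 0.2583 = 58.64 ≈ 59.

59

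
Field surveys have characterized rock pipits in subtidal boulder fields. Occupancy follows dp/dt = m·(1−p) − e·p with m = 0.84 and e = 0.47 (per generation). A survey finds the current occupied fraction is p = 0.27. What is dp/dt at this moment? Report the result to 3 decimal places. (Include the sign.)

0.486

Colonization term: m·(1−p) = 0.84×0.7300 = 0.61320.
Extinction term: e·p = 0.12690.
dp/dt = 0.61320 − 0.12690 = 0.48630.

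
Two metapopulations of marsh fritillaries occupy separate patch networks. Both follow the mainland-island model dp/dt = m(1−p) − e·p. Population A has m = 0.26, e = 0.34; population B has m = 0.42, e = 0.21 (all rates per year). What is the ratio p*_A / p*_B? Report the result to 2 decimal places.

A: p*_A = m/(m+e) = 0.26/0.6000 = 0.4333.
B: p*_B = 0.42/0.6300 = 0.6667.
p*_A / p*_B = 0.4333/0.6667 = 0.6500.

0.65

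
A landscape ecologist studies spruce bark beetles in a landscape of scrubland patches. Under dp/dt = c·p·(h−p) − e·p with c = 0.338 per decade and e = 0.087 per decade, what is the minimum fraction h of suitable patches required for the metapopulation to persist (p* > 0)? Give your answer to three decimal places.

p* = h − e/c is positive only when h > e/c.
h_min = e/c = 0.087/0.338 = 0.2574.

0.257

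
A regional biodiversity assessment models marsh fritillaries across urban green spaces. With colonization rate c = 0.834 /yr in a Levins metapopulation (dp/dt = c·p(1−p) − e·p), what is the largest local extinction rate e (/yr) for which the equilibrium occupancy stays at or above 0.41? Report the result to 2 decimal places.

0.49

1 − e/c ≥ 0.41 ⇒ e ≤ c(1 − 0.41) = 0.834 × 0.5900.
e_max = 0.4921.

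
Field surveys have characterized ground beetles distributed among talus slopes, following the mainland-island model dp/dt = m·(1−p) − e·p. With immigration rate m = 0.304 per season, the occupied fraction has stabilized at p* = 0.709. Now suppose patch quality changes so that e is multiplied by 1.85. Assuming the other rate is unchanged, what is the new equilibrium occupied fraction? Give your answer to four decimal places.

0.5684

Balance m(1−p*) = e·p* gives e = m(1−p*)/p* = 0.304×0.29100/0.70900 = 0.12477.
New p* = m/(m+e) = 0.30400/(0.30400+0.23082) = 0.56842.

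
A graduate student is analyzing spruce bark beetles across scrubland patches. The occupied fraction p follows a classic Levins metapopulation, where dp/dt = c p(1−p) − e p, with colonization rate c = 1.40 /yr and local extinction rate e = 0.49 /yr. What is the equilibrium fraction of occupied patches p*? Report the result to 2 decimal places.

At equilibrium, colonization balances extinction: c·p*·(1−p*) = e·p*.
So p* = 1 − e/c = 1 − 0.49/1.40 = 1 − 0.3500 = 0.6500.

0.65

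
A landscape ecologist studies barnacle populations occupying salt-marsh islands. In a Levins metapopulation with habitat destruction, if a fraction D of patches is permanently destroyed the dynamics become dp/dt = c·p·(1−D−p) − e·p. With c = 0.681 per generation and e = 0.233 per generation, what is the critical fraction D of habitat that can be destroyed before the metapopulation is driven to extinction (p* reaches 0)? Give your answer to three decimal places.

0.658

The nontrivial equilibrium is p* = (1−D) − e/c; extinction occurs when this hits zero.
So D_crit = 1 − e/c = 1 − 0.233/0.681 = 1 − 0.3421 = 0.6579.
Note this equals the original equilibrium occupancy — the Levins extinction-debt result.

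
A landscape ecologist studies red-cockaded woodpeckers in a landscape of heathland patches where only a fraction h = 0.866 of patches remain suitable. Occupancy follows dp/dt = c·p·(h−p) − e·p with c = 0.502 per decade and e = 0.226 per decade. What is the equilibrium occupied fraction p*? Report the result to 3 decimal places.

Setting dp/dt = 0 and dividing by p* gives c·(h−p*) = e.
So p* = h − e/c = 0.866 − 0.226/0.502 = 0.866 − 0.4502 = 0.4158.

0.416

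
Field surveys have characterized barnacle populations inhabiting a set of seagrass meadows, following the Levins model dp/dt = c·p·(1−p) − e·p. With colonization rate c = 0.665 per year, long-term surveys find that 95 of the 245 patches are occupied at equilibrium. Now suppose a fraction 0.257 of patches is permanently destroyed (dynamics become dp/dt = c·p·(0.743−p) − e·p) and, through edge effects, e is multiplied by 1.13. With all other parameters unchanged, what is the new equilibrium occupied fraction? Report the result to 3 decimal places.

0.051

Observed p* = 95/245 = 0.38776.
Balance c(1−p*) = e gives e = 0.665×(1 − 0.38776) = 0.40714.
New p* = 0.743 − e/c = 0.743 − 0.46007/0.66500 = 0.05117.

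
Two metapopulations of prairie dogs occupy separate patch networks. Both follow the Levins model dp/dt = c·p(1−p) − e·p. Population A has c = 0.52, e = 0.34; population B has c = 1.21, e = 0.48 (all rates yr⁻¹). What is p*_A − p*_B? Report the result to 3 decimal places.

-0.257

A: p*_A = 1 − 0.34/0.52 = 0.3462.
B: p*_B = 1 − 0.48/1.21 = 0.6033.
p*_A − p*_B = 0.3462 − 0.6033 = -0.2572.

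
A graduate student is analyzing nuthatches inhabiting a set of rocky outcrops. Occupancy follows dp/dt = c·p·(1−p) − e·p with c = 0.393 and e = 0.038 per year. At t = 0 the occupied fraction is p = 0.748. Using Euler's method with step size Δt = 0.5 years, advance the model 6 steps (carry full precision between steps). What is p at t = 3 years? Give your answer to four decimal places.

Update rule: p ← p + [c·p·(1−p) − e·p]·Δt with Δt = 0.5.
  1  |  dp/dt·Δt = +0.022827  |  p_1 = 0.770827
  2  |  dp/dt·Δt = +0.020066  |  p_2 = 0.790894
  3  |  dp/dt·Δt = +0.017470  |  p_3 = 0.808364
  4  |  dp/dt·Δt = +0.015081  |  p_4 = 0.823445
  5  |  dp/dt·Δt = +0.012922  |  p_5 = 0.836368
  6  |  dp/dt·Δt = +0.011001  |  p_6 = 0.847369

0.8474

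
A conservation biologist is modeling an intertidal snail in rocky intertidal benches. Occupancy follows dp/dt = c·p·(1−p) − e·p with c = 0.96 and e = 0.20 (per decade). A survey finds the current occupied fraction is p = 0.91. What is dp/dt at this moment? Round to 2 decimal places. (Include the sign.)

-0.10

Colonization term: c·p·(1−p) = 0.96×0.91×0.0900 = 0.07862.
Extinction term: e·p = 0.18200.
dp/dt = 0.07862 − 0.18200 = -0.10338.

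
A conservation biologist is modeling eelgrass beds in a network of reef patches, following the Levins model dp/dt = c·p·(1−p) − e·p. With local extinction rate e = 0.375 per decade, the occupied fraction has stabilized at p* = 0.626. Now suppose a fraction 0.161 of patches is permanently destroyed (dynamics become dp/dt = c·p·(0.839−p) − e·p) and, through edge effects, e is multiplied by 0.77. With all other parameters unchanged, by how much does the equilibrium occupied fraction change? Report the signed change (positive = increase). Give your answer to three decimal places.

-0.075

Balance c(1−p*) = e gives c = e/(1 − 0.62600) = 0.375/0.37400 = 1.00267.
New p* = 0.839 − e/c = 0.839 − 0.28875/1.00267 = 0.55102.
Δp* = 0.55102 − 0.62600 = -0.07498.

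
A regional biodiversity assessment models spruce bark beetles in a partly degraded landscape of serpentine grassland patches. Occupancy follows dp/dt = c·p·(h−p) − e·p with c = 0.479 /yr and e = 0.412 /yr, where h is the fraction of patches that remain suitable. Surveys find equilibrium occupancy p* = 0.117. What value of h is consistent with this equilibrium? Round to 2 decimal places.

At equilibrium c(h−p*) = e, so h = p* + e/c.
h = 0.117 + 0.412/0.479 = 0.117 + 0.8601 = 0.9771.

0.98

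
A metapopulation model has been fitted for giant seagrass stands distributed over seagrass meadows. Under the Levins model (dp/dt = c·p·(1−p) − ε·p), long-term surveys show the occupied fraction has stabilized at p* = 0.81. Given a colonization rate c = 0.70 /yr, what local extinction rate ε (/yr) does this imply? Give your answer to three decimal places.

0.133

At equilibrium c(1−p*) = ε.
ε = 0.70 × (1 − 0.81) = 0.70 × 0.1900 = 0.1330.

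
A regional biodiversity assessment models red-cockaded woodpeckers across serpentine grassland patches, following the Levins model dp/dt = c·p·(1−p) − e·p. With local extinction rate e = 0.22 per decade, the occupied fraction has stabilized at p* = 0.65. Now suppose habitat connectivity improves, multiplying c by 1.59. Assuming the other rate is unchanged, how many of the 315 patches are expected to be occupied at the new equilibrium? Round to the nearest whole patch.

Balance c(1−p*) = e gives c = e/(1 − 0.65000) = 0.22/0.35000 = 0.62857.
New p* = 1 − e/c = 1 − 0.22000/0.99943 = 0.77987.
Expected occupied = 315 × 0.77987 = 245.66 ≈ 246.

246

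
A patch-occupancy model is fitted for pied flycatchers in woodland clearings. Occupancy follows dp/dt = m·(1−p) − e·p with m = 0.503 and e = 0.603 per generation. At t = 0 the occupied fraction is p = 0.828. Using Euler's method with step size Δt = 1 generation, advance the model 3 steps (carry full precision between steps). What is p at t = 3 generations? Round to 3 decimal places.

Update rule: p ← p + [m·(1−p) − e·p]·Δt with Δt = 1.
step 1: Δp = -0.41277, p = 0.41523
step 2: Δp = +0.04375, p = 0.45899
step 3: Δp = -0.00464, p = 0.45435

0.454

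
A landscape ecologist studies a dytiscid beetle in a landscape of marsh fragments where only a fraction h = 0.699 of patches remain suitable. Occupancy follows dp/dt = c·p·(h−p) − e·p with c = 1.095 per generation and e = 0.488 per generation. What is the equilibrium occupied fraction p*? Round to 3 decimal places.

Setting dp/dt = 0 and dividing by p* gives c·(h−p*) = e.
So p* = h − e/c = 0.699 − 0.488/1.095 = 0.699 − 0.4457 = 0.2533.

0.253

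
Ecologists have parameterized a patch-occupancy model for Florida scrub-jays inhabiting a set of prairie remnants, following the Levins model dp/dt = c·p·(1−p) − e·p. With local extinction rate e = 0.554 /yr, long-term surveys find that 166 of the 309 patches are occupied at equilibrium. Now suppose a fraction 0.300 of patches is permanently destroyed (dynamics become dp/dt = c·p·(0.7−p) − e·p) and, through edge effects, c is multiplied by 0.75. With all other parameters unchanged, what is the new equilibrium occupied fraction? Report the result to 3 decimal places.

Observed p* = 166/309 = 0.53722.
Balance c(1−p*) = e gives c = e/(1 − 0.53722) = 0.554/0.46278 = 1.19711.
New p* = 0.7 − e/c = 0.7 − 0.55400/0.89783 = 0.08296.

0.083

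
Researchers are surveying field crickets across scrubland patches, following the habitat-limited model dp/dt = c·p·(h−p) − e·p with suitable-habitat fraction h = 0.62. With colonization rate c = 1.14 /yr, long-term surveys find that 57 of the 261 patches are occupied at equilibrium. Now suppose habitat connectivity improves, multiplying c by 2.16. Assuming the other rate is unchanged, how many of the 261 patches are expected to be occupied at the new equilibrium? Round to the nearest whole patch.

113

Observed p* = 57/261 = 0.21839.
Balance c(h−p*) = e gives e = 1.14×(0.62 − 0.21839) = 0.45784.
New p* = 0.62 − e/c = 0.62 − 0.45784/2.46240 = 0.43407.
Expected occupied = 261 × 0.43407 = 113.29 ≈ 113.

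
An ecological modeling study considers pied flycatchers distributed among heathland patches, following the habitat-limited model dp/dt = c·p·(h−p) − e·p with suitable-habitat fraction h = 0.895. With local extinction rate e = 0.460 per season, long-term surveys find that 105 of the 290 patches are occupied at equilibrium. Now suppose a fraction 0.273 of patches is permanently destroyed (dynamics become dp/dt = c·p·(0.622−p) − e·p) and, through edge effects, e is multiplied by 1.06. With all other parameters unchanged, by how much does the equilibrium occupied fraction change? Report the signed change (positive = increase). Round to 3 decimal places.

Observed p* = 105/290 = 0.36207.
Balance c(h−p*) = e gives c = e/(0.895 − 0.36207) = 0.460/0.53293 = 0.86315.
New p* = 0.622 − e/c = 0.622 − 0.48760/0.86315 = 0.05709.
Δp* = 0.05709 − 0.36207 = -0.30498.

-0.305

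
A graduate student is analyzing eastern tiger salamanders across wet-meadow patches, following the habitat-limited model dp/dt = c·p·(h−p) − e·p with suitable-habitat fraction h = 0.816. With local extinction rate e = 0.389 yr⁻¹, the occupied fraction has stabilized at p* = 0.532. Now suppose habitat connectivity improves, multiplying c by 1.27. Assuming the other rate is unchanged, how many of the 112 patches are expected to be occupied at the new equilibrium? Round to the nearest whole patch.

Balance c(h−p*) = e gives c = e/(0.816 − 0.53200) = 0.389/0.28400 = 1.36972.
New p* = 0.816 − e/c = 0.816 − 0.38900/1.73954 = 0.59238.
Expected occupied = 112 × 0.59238 = 66.35 ≈ 66.

66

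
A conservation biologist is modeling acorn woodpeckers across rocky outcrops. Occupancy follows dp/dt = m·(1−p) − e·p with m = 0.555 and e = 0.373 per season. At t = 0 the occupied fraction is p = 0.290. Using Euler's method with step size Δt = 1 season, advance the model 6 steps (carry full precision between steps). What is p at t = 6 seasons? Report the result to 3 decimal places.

0.598

Update rule: p ← p + [m·(1−p) − e·p]·Δt with Δt = 1.
t = 1: p = 0.29000 + (+0.28588) = 0.57588
t = 2: p = 0.57588 + (+0.02058) = 0.59646
t = 3: p = 0.59646 + (+0.00148) = 0.59795
t = 4: p = 0.59795 + (+0.00011) = 0.59805
t = 5: p = 0.59805 + (+0.00001) = 0.59806
t = 6: p = 0.59806 + (+0.00000) = 0.59806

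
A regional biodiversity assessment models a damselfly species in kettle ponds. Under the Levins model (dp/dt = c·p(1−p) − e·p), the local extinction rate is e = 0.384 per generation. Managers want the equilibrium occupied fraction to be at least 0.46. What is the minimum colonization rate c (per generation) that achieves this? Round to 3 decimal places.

0.711

p* = 1 − e/c ≥ 0.46 requires e/c ≤ 0.5400, i.e. c ≥ e/0.5400.
c_min = 0.384/0.5400 = 0.7111.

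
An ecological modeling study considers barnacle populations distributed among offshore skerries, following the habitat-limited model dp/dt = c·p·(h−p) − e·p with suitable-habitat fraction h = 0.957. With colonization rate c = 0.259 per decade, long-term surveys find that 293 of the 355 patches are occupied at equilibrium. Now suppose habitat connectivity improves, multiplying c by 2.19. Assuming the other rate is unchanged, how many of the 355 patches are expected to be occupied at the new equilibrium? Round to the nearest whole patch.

Observed p* = 293/355 = 0.82535.
Balance c(h−p*) = e gives e = 0.259×(0.957 − 0.82535) = 0.03410.
New p* = 0.957 − e/c = 0.957 − 0.03410/0.56721 = 0.89688.
Expected occupied = 355 × 0.89688 = 318.39 ≈ 318.

318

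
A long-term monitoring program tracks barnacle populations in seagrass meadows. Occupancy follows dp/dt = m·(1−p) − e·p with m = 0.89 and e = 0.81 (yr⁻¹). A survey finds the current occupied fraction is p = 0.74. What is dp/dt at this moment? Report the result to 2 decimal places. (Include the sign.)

Colonization term: m·(1−p) = 0.89×0.2600 = 0.23140.
Extinction term: e·p = 0.59940.
dp/dt = 0.23140 − 0.59940 = -0.36800.

-0.37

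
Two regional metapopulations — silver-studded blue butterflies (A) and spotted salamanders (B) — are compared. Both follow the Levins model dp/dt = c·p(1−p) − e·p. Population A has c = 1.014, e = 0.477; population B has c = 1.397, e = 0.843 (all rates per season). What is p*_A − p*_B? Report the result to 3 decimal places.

0.133

A: p*_A = 1 − 0.477/1.014 = 0.5296.
B: p*_B = 1 − 0.843/1.397 = 0.3966.
p*_A − p*_B = 0.5296 − 0.3966 = 0.1330.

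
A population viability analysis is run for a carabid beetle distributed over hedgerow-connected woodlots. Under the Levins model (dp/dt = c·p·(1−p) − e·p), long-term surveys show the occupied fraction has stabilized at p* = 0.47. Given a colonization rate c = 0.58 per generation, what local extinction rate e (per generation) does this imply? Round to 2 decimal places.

0.31

At equilibrium c(1−p*) = e.
e = 0.58 × (1 − 0.47) = 0.58 × 0.5300 = 0.3074.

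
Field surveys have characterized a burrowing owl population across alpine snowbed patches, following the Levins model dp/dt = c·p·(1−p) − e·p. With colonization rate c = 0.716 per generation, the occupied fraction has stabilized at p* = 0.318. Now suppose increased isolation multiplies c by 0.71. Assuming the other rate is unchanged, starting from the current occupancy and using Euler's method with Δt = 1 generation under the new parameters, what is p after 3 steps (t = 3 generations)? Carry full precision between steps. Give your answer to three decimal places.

0.216

Balance c(1−p*) = e gives e = 0.716×(1 − 0.31800) = 0.48831.
Starting from p₀ = 0.31800; update p ← p + (dp/dt)·Δt with the new parameters.
t = 1: p = 0.31800 + (-0.04503) = 0.27297
t = 2: p = 0.27297 + (-0.03241) = 0.24056
t = 3: p = 0.24056 + (-0.02460) = 0.21597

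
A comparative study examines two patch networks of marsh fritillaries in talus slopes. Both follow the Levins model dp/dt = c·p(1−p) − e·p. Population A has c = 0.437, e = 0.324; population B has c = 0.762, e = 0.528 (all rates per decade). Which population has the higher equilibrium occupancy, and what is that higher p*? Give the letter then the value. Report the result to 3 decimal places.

B, 0.307

A: p*_A = 1 − 0.324/0.437 = 0.2586.
B: p*_B = 1 − 0.528/0.762 = 0.3071.
B is higher at 0.3071.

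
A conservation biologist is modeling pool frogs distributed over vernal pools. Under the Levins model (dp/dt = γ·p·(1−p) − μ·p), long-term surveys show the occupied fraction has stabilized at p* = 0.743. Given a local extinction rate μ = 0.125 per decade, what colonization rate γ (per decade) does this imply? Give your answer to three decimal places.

0.486

At equilibrium γ(1−p*) = μ, so γ = μ/(1−p*).
γ = 0.125/(1 − 0.743) = 0.125/0.2570 = 0.4864.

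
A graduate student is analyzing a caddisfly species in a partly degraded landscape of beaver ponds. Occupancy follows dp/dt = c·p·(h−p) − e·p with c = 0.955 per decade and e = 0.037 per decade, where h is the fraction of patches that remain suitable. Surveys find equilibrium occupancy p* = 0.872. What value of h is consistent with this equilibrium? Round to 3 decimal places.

At equilibrium c(h−p*) = e, so h = p* + e/c.
h = 0.872 + 0.037/0.955 = 0.872 + 0.0387 = 0.9107.

0.911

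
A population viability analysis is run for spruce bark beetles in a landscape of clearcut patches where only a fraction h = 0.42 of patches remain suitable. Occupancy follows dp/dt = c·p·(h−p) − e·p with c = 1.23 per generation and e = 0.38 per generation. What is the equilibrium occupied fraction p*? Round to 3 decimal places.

Setting dp/dt = 0 and dividing by p* gives c·(h−p*) = e.
So p* = h − e/c = 0.42 − 0.38/1.23 = 0.42 − 0.3089 = 0.1111.

0.111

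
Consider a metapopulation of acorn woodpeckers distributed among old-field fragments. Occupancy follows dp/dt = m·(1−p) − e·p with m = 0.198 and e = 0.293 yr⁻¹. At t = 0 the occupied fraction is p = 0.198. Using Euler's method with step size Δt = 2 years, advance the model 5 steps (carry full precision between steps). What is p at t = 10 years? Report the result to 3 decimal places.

Update rule: p ← p + [m·(1−p) − e·p]·Δt with Δt = 2.
  1  |  dp/dt·Δt = +0.201564  |  p_1 = 0.399564
  2  |  dp/dt·Δt = +0.003628  |  p_2 = 0.403192
  3  |  dp/dt·Δt = +0.000065  |  p_3 = 0.403257
  4  |  dp/dt·Δt = +0.000001  |  p_4 = 0.403259
  5  |  dp/dt·Δt = +0.000000  |  p_5 = 0.403259

0.403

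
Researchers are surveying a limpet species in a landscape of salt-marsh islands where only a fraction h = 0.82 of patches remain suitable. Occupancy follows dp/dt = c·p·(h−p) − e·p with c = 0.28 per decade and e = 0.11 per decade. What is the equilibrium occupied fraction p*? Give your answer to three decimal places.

Setting dp/dt = 0 and dividing by p* gives c·(h−p*) = e.
So p* = h − e/c = 0.82 − 0.11/0.28 = 0.82 − 0.3929 = 0.4271.

0.427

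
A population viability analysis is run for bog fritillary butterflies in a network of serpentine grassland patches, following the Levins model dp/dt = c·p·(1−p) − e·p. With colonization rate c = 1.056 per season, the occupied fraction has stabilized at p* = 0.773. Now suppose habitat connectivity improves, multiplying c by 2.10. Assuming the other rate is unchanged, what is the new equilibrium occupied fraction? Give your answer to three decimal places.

Balance c(1−p*) = e gives e = 1.056×(1 − 0.77300) = 0.23971.
New p* = 1 − e/c = 1 − 0.23971/2.21760 = 0.89191.

0.892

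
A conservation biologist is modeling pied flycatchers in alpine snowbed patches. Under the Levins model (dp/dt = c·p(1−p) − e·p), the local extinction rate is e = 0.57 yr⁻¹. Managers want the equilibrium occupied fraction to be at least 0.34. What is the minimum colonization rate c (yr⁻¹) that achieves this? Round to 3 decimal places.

0.864

p* = 1 − e/c ≥ 0.34 requires e/c ≤ 0.6600, i.e. c ≥ e/0.6600.
c_min = 0.57/0.6600 = 0.8636.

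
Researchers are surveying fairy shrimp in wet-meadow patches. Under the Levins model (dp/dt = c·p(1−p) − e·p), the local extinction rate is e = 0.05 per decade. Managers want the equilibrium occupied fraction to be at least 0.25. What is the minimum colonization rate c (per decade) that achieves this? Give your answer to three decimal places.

p* = 1 − e/c ≥ 0.25 requires e/c ≤ 0.7500, i.e. c ≥ e/0.7500.
c_min = 0.05/0.7500 = 0.0667.

0.067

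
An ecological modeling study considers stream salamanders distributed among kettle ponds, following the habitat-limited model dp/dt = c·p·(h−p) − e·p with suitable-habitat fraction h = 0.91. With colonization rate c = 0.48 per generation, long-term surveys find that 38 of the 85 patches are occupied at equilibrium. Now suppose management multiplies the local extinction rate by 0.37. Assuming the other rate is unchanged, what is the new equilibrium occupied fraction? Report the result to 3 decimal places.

0.739

Observed p* = 38/85 = 0.44706.
Balance c(h−p*) = e gives e = 0.48×(0.91 − 0.44706) = 0.22221.
New p* = 0.91 − e/c = 0.91 − 0.08222/0.48000 = 0.73871.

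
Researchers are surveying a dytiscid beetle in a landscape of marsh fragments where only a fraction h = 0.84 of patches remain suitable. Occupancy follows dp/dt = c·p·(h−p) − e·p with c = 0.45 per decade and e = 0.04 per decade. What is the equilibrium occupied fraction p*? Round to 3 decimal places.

0.751

Setting dp/dt = 0 and dividing by p* gives c·(h−p*) = e.
So p* = h − e/c = 0.84 − 0.04/0.45 = 0.84 − 0.0889 = 0.7511.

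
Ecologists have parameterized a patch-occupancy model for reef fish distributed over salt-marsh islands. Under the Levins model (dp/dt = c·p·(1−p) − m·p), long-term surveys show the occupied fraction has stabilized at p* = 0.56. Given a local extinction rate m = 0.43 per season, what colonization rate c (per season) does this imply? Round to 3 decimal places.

At equilibrium c(1−p*) = m, so c = m/(1−p*).
c = 0.43/(1 − 0.56) = 0.43/0.4400 = 0.9773.

0.977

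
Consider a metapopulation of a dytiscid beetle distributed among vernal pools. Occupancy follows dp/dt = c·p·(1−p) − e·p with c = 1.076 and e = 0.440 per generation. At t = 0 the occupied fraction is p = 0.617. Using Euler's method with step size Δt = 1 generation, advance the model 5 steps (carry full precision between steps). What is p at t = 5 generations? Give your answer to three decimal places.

Update rule: p ← p + [c·p·(1−p) − e·p]·Δt with Δt = 1.
p: 0.61700 → 0.59979  (Δp = -0.01721)
p: 0.59979 → 0.59417  (Δp = -0.00562)
p: 0.59417 → 0.59219  (Δp = -0.00198)
p: 0.59219 → 0.59148  (Δp = -0.00071)
p: 0.59148 → 0.59123  (Δp = -0.00026)

0.591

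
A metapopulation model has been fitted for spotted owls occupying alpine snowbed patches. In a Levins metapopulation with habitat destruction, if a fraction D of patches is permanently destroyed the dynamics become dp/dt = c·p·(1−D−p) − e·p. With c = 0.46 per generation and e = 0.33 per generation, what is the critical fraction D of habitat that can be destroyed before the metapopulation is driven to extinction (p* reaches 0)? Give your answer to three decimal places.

The nontrivial equilibrium is p* = (1−D) − e/c; extinction occurs when this hits zero.
So D_crit = 1 − e/c = 1 − 0.33/0.46 = 1 − 0.7174 = 0.2826.
Note this equals the original equilibrium occupancy — the Levins extinction-debt result.

0.283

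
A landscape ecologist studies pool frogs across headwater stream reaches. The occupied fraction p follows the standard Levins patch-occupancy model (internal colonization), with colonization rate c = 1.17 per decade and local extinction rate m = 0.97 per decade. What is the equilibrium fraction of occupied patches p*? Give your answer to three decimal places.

0.171

Setting dp/dt = 0 and dividing through by p* gives c·(1−p*) = m.
So p* = 1 − m/c = 1 − 0.97/1.17 = 1 − 0.8291 = 0.1709.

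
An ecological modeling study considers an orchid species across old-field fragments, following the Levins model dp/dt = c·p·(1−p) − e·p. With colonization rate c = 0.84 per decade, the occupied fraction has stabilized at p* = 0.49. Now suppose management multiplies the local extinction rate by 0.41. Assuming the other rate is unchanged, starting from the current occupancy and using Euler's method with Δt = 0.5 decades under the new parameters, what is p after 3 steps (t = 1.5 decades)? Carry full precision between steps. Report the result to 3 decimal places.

Balance c(1−p*) = e gives e = 0.84×(1 − 0.49000) = 0.42840.
Starting from p₀ = 0.49000; update p ← p + (dp/dt)·Δt with the new parameters.
p: 0.49000 → 0.55193  (Δp = +0.06193)
p: 0.55193 → 0.60732  (Δp = +0.05540)
p: 0.60732 → 0.65415  (Δp = +0.04683)

0.654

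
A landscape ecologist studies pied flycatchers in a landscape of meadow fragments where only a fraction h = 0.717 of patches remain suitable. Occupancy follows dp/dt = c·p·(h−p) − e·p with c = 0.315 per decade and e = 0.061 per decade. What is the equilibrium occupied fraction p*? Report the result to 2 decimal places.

Setting dp/dt = 0 and dividing by p* gives c·(h−p*) = e.
So p* = h − e/c = 0.717 − 0.061/0.315 = 0.717 − 0.1937 = 0.5233.

0.52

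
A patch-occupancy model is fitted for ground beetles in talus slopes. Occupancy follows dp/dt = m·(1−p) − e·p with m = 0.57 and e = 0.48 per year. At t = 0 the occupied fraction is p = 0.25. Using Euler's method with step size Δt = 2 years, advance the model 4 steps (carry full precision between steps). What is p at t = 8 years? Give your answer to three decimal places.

0.114

Update rule: p ← p + [m·(1−p) − e·p]·Δt with Δt = 2.
  1  |  dp/dt·Δt = +0.615000  |  p_1 = 0.865000
  2  |  dp/dt·Δt = -0.676500  |  p_2 = 0.188500
  3  |  dp/dt·Δt = +0.744150  |  p_3 = 0.932650
  4  |  dp/dt·Δt = -0.818565  |  p_4 = 0.114085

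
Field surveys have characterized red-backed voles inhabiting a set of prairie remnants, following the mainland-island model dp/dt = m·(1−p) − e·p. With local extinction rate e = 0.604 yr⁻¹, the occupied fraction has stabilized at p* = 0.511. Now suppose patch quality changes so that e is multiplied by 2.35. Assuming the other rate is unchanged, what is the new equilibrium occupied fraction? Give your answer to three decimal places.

0.308

Balance m(1−p*) = e·p* gives m = e·p*/(1−p*) = 0.604×0.51100/0.48900 = 0.63117.
New p* = m/(m+e) = 0.63117/(0.63117+1.41940) = 0.30780.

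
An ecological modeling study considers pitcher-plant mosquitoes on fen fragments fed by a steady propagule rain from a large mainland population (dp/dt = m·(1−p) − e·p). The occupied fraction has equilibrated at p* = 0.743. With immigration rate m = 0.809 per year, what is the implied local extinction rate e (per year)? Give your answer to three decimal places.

0.280

At equilibrium m(1−p*) = e·p*, so e = m(1−p*)/p*.
e = 0.809 × 0.2570 / 0.743 = 0.2798.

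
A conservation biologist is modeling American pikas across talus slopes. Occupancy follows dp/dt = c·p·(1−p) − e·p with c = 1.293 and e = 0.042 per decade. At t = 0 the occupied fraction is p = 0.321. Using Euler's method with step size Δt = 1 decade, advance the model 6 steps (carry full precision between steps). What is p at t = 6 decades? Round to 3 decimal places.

Update rule: p ← p + [c·p·(1−p) − e·p]·Δt with Δt = 1.
t = 1: p = 0.32100 + (+0.26834) = 0.58934
t = 2: p = 0.58934 + (+0.28818) = 0.87752
t = 3: p = 0.87752 + (+0.10212) = 0.97963
t = 4: p = 0.97963 + (-0.01535) = 0.96429
t = 5: p = 0.96429 + (+0.00403) = 0.96831
t = 6: p = 0.96831 + (-0.00100) = 0.96732

0.967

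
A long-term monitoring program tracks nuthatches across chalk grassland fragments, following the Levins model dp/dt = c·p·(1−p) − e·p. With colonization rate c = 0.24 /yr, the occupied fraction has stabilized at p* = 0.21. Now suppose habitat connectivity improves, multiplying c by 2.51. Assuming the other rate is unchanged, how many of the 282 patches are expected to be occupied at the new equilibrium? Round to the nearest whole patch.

193

Balance c(1−p*) = e gives e = 0.24×(1 − 0.21000) = 0.18960.
New p* = 1 − e/c = 1 − 0.18960/0.60240 = 0.68526.
Expected occupied = 282 × 0.68526 = 193.24 ≈ 193.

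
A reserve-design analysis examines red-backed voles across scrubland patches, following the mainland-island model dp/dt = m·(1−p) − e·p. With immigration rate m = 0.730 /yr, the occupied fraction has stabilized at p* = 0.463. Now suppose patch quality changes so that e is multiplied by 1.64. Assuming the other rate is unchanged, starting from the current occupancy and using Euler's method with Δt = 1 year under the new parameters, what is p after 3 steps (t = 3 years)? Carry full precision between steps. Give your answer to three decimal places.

Balance m(1−p*) = e·p* gives e = m(1−p*)/p* = 0.730×0.53700/0.46300 = 0.84667.
Starting from p₀ = 0.46300; update p ← p + (dp/dt)·Δt with the new parameters.
step 1: Δp = -0.25089, p = 0.21211
step 2: Δp = +0.28063, p = 0.49274
step 3: Δp = -0.31389, p = 0.17885

0.179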